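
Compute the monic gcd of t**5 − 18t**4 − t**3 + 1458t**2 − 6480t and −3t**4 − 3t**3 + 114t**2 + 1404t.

t**2 − 9t

Euclidean algorithm in ℚ[t]:
  t**5 − 18t**4 − t**3 + 1458t**2 − 6480t = (−(1/3)t + 19/3)(−3t**4 − 3t**3 + 114t**2 + 1404t) + (56t**3 + 1204t**2 − 15372t)
  −3t**4 − 3t**3 + 114t**2 + 1404t = (−(3/56)t + 123/112)(56t**3 + 1204t**2 − 15372t) + (−(8127/4)t**2 + (73143/4)t)
  56t**3 + 1204t**2 − 15372t = (−(32/1161)t − 976/1161)(−(8127/4)t**2 + (73143/4)t) + (0)
Last nonzero remainder: −(8127/4)t**2 + (73143/4)t. Dividing through by −8127/4 gives the monic gcd t**2 − 9t.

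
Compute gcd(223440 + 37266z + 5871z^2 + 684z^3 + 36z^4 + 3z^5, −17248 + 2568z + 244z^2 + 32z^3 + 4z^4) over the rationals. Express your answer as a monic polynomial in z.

98 + z + z^2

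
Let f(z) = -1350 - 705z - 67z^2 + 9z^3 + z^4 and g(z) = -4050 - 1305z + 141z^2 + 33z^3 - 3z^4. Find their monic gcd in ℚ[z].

-135 - 57z - z^2 + z^3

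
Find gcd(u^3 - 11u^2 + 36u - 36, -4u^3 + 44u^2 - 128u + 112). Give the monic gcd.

u - 2

Repeated division with remainder:
  u^3 - 11u^2 + 36u - 36 = (-1/4)(-4u^3 + 44u^2 - 128u + 112) + (4u - 8)
  -4u^3 + 44u^2 - 128u + 112 = (-u^2 + 9u - 14)(4u - 8) + (0)
Last nonzero remainder: 4u - 8. Dividing through by 4 gives the monic gcd u - 2.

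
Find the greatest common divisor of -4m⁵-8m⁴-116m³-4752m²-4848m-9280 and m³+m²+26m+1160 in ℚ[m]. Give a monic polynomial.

m³+m²+26m+1160

Apply the Euclidean algorithm:
  -4m⁵-8m⁴-116m³-4752m²-4848m-9280 = (-4m²-4m-8)(m³+m²+26m+1160) + (0)
The last nonzero remainder m³+m²+26m+1160 is already monic.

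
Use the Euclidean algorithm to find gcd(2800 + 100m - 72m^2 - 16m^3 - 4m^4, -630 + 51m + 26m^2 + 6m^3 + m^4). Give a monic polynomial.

35 + 3m + m^2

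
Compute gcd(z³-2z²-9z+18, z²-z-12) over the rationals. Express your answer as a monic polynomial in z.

z+3

By polynomial division,
  z³-2z²-9z+18 = (z-1)(z²-z-12) + (2z+6)
  z²-z-12 = ((1/2)z-2)(2z+6) + (0)
Last nonzero remainder: 2z+6. Dividing through by 2 gives the monic gcd z+3.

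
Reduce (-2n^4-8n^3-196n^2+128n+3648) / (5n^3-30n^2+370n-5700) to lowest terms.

(-2n^2+32)/(5n-50)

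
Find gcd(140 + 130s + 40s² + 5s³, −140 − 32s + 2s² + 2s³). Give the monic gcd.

14 + 6s + s²

By polynomial division,
  5s³ + 40s² + 130s + 140 = (5/2)(2s³ + 2s² − 32s − 140) + (35s² + 210s + 490)
  2s³ + 2s² − 32s − 140 = ((2/35)s − 2/7)(35s² + 210s + 490) + (0)
Last nonzero remainder: 35s² + 210s + 490. Dividing through by 35 gives the monic gcd s² + 6s + 14.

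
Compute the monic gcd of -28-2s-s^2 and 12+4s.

1

Euclidean algorithm in ℚ[s]:
  -s^2-2s-28 = (-(1/4)s+1/4)(4s+12) + (-31)
  4s+12 = (-(4/31)s-12/31)(-31) + (0)
The last nonzero remainder is the constant -31, so the polynomials are coprime and gcd = 1.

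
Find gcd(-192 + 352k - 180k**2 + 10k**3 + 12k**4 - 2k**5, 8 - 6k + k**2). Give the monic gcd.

8 - 6k + k**2

By polynomial division,
  -2k**5 + 12k**4 + 10k**3 - 180k**2 + 352k - 192 = (-2k**3 + 26k - 24)(k**2 - 6k + 8) + (0)
The last nonzero remainder k**2 - 6k + 8 is already monic.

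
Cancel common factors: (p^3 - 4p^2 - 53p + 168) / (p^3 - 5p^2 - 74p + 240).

Euclidean algorithm in ℚ[p]:
  p^3 - 4p^2 - 53p + 168 = (p^3 - 5p^2 - 74p + 240) + (p^2 + 21p - 72)
  p^3 - 5p^2 - 74p + 240 = (p - 26)(p^2 + 21p - 72) + (544p - 1632)
  p^2 + 21p - 72 = ((1/544)p + 3/68)(544p - 1632) + (0)
Last nonzero remainder: 544p - 1632. Dividing through by 544 gives the monic gcd p - 3.
Cancel p - 3 from numerator and denominator to get the reduced form.

(p^2 - p - 56)/(p^2 - 2p - 80)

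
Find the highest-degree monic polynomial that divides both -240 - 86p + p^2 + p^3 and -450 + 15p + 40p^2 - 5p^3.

3 + p

Apply the Euclidean algorithm:
  p^3 + p^2 - 86p - 240 = (-1/5)(-5p^3 + 40p^2 + 15p - 450) + (9p^2 - 83p - 330)
  -5p^3 + 40p^2 + 15p - 450 = (-(5/9)p - 55/81)(9p^2 - 83p - 330) + (-(18200/81)p - 18200/27)
  9p^2 - 83p - 330 = (-(729/18200)p + 891/1820)(-(18200/81)p - 18200/27) + (0)
Last nonzero remainder: -(18200/81)p - 18200/27. Dividing through by -18200/81 gives the monic gcd p + 3.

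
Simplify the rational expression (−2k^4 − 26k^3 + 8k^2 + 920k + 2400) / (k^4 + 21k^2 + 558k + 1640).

By polynomial division,
  −2k^4 − 26k^3 + 8k^2 + 920k + 2400 = (−2)(k^4 + 21k^2 + 558k + 1640) + (−26k^3 + 50k^2 + 2036k + 5680)
  k^4 + 21k^2 + 558k + 1640 = (−(1/26)k − 25/338)(−26k^3 + 50k^2 + 2036k + 5680) + ((17408/169)k^2 + (156672/169)k + 348160/169)
  −26k^3 + 50k^2 + 2036k + 5680 = (−(2197/8704)k + 11999/4352)((17408/169)k^2 + (156672/169)k + 348160/169) + (0)
Last nonzero remainder: (17408/169)k^2 + (156672/169)k + 348160/169. Dividing through by 17408/169 gives the monic gcd k^2 + 9k + 20.
Cancel k^2 + 9k + 20 from numerator and denominator to get the reduced form.

(−2k^2 − 8k + 120)/(k^2 − 9k + 82)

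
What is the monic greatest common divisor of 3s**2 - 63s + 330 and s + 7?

Apply the Euclidean algorithm:
  3s**2 - 63s + 330 = (3s - 84)(s + 7) + (918)
  s + 7 = ((1/918)s + 7/918)(918) + (0)
The last nonzero remainder is the constant 918, so the polynomials are coprime and gcd = 1.

1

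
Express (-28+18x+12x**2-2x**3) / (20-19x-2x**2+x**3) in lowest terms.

(28+10x-2x**2)/(-20-x+x**2)

Repeated division with remainder:
  -2x**3+12x**2+18x-28 = (-2)(x**3-2x**2-19x+20) + (8x**2-20x+12)
  x**3-2x**2-19x+20 = ((1/8)x+1/16)(8x**2-20x+12) + (-(77/4)x+77/4)
  8x**2-20x+12 = (-(32/77)x+48/77)(-(77/4)x+77/4) + (0)
Last nonzero remainder: -(77/4)x+77/4. Dividing through by -77/4 gives the monic gcd x-1.
Cancel x-1 from numerator and denominator to get the reduced form.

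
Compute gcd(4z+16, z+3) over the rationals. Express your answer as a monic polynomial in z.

Euclidean algorithm in ℚ[z]:
  4z+16 = (4)(z+3) + (4)
  z+3 = ((1/4)z+3/4)(4) + (0)
The last nonzero remainder is the constant 4, so the polynomials are coprime and gcd = 1.

1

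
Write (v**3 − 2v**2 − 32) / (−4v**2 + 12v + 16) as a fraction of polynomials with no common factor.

By polynomial division,
  v**3 − 2v**2 − 32 = (−(1/4)v − 1/4)(−4v**2 + 12v + 16) + (7v − 28)
  −4v**2 + 12v + 16 = (−(4/7)v − 4/7)(7v − 28) + (0)
Last nonzero remainder: 7v − 28. Dividing through by 7 gives the monic gcd v − 4.
Cancel v − 4 from numerator and denominator to get the reduced form.

(−v**2 − 2v − 8)/(4v + 4)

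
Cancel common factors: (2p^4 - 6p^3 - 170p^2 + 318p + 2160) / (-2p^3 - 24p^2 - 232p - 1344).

(-p^3 + 11p^2 - 3p - 135)/(p^2 + 4p + 84)

Euclidean algorithm in ℚ[p]:
  2p^4 - 6p^3 - 170p^2 + 318p + 2160 = (-p + 15)(-2p^3 - 24p^2 - 232p - 1344) + (-42p^2 + 2454p + 22320)
  -2p^3 - 24p^2 - 232p - 1344 = ((1/21)p + 493/147)(-42p^2 + 2454p + 22320) + (-(466722/49)p - 3733776/49)
  -42p^2 + 2454p + 22320 = ((343/77787)p - 7595/25929)(-(466722/49)p - 3733776/49) + (0)
Last nonzero remainder: -(466722/49)p - 3733776/49. Dividing through by -466722/49 gives the monic gcd p + 8.
Cancel p + 8 from numerator and denominator to get the reduced form.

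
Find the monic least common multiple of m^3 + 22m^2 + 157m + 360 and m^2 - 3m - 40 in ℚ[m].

m^4 + 14m^3 - 19m^2 - 896m - 2880

By polynomial division,
  m^3 + 22m^2 + 157m + 360 = (m + 25)(m^2 - 3m - 40) + (272m + 1360)
  m^2 - 3m - 40 = ((1/272)m - 1/34)(272m + 1360) + (0)
Last nonzero remainder: 272m + 1360. Dividing through by 272 gives the monic gcd m + 5.
Then lcm(f, g) = f·g / gcd(f, g); expanding and making the result monic gives the answer.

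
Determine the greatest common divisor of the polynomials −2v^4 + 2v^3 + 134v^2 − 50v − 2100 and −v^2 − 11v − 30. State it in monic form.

Repeated division with remainder:
  −2v^4 + 2v^3 + 134v^2 − 50v − 2100 = (2v^2 − 24v + 70)(−v^2 − 11v − 30) + (0)
Last nonzero remainder: −v^2 − 11v − 30. Dividing through by −1 gives the monic gcd v^2 + 11v + 30.

v^2 + 11v + 30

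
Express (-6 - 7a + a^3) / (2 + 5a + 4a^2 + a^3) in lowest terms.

(-3 + a)/(1 + a)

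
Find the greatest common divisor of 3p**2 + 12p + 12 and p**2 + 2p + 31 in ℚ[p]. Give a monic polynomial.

Repeated division with remainder:
  3p**2 + 12p + 12 = (3)(p**2 + 2p + 31) + (6p - 81)
  p**2 + 2p + 31 = ((1/6)p + 31/12)(6p - 81) + (961/4)
  6p - 81 = ((24/961)p - 324/961)(961/4) + (0)
The last nonzero remainder is the constant 961/4, so the polynomials are coprime and gcd = 1.

1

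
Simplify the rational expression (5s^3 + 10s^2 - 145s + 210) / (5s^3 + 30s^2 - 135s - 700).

(s^2 - 5s + 6)/(s^2 - s - 20)

Euclidean algorithm in ℚ[s]:
  5s^3 + 10s^2 - 145s + 210 = (5s^3 + 30s^2 - 135s - 700) + (-20s^2 - 10s + 910)
  5s^3 + 30s^2 - 135s - 700 = (-(1/4)s - 11/8)(-20s^2 - 10s + 910) + ((315/4)s + 2205/4)
  -20s^2 - 10s + 910 = (-(16/63)s + 104/63)((315/4)s + 2205/4) + (0)
Last nonzero remainder: (315/4)s + 2205/4. Dividing through by 315/4 gives the monic gcd s + 7.
Cancel s + 7 from numerator and denominator to get the reduced form.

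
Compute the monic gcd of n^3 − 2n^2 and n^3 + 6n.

n

Repeated division with remainder:
  n^3 − 2n^2 = (n^3 + 6n) + (−2n^2 − 6n)
  n^3 + 6n = (−(1/2)n + 3/2)(−2n^2 − 6n) + (15n)
  −2n^2 − 6n = (−(2/15)n − 2/5)(15n) + (0)
Last nonzero remainder: 15n. Dividing through by 15 gives the monic gcd n.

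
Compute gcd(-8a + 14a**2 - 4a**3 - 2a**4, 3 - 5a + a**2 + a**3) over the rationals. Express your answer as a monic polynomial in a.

Euclidean algorithm in ℚ[a]:
  -2a**4 - 4a**3 + 14a**2 - 8a = (-2a - 2)(a**3 + a**2 - 5a + 3) + (6a**2 - 12a + 6)
  a**3 + a**2 - 5a + 3 = ((1/6)a + 1/2)(6a**2 - 12a + 6) + (0)
Last nonzero remainder: 6a**2 - 12a + 6. Dividing through by 6 gives the monic gcd a**2 - 2a + 1.

1 - 2a + a**2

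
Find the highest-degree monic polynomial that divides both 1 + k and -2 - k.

1

Apply the Euclidean algorithm:
  k + 1 = (-1)(-k - 2) + (-1)
  -k - 2 = (k + 2)(-1) + (0)
The last nonzero remainder is the constant -1, so the polynomials are coprime and gcd = 1.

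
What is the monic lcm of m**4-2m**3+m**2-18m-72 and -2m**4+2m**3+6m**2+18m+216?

m**5+m**4-5m**3-15m**2-126m-216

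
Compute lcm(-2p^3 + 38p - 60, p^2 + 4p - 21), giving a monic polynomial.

Euclidean algorithm in ℚ[p]:
  -2p^3 + 38p - 60 = (-2p + 8)(p^2 + 4p - 21) + (-36p + 108)
  p^2 + 4p - 21 = (-(1/36)p - 7/36)(-36p + 108) + (0)
Last nonzero remainder: -36p + 108. Dividing through by -36 gives the monic gcd p - 3.
Then lcm(f, g) = f·g / gcd(f, g); expanding and making the result monic gives the answer.

p^4 + 7p^3 - 19p^2 - 103p + 210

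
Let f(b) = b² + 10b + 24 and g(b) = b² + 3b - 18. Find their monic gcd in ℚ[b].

b + 6

Apply the Euclidean algorithm:
  b² + 10b + 24 = (b² + 3b - 18) + (7b + 42)
  b² + 3b - 18 = ((1/7)b - 3/7)(7b + 42) + (0)
Last nonzero remainder: 7b + 42. Dividing through by 7 gives the monic gcd b + 6.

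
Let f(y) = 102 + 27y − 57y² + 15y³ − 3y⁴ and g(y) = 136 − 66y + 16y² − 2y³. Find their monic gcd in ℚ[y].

Apply the Euclidean algorithm:
  −3y⁴ + 15y³ − 57y² + 27y + 102 = ((3/2)y + 9/2)(−2y³ + 16y² − 66y + 136) + (−30y² + 120y − 510)
  −2y³ + 16y² − 66y + 136 = ((1/15)y − 4/15)(−30y² + 120y − 510) + (0)
Last nonzero remainder: −30y² + 120y − 510. Dividing through by −30 gives the monic gcd y² − 4y + 17.

17 − 4y + y²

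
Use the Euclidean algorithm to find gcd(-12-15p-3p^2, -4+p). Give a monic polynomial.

Euclidean algorithm in ℚ[p]:
  -3p^2-15p-12 = (-3p-27)(p-4) + (-120)
  p-4 = (-(1/120)p+1/30)(-120) + (0)
The last nonzero remainder is the constant -120, so the polynomials are coprime and gcd = 1.

1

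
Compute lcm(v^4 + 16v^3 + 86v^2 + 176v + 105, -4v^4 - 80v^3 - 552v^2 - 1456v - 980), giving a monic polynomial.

v^5 + 23v^4 + 198v^3 + 778v^2 + 1337v + 735

Apply the Euclidean algorithm:
  v^4 + 16v^3 + 86v^2 + 176v + 105 = (-1/4)(-4v^4 - 80v^3 - 552v^2 - 1456v - 980) + (-4v^3 - 52v^2 - 188v - 140)
  -4v^4 - 80v^3 - 552v^2 - 1456v - 980 = (v + 7)(-4v^3 - 52v^2 - 188v - 140) + (0)
Last nonzero remainder: -4v^3 - 52v^2 - 188v - 140. Dividing through by -4 gives the monic gcd v^3 + 13v^2 + 47v + 35.
Then lcm(f, g) = f·g / gcd(f, g); expanding and making the result monic gives the answer.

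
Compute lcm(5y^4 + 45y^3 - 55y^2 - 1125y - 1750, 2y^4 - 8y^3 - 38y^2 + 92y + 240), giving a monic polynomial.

y^6 + 8y^5 - 32y^4 - 322y^3 + 7y^2 + 3050y + 4200

Repeated division with remainder:
  5y^4 + 45y^3 - 55y^2 - 1125y - 1750 = (5/2)(2y^4 - 8y^3 - 38y^2 + 92y + 240) + (65y^3 + 40y^2 - 1355y - 2350)
  2y^4 - 8y^3 - 38y^2 + 92y + 240 = ((2/65)y - 24/169)(65y^3 + 40y^2 - 1355y - 2350) + ((1584/169)y^2 - (4752/169)y - 15840/169)
  65y^3 + 40y^2 - 1355y - 2350 = ((10985/1584)y + 39715/1584)((1584/169)y^2 - (4752/169)y - 15840/169) + (0)
Last nonzero remainder: (1584/169)y^2 - (4752/169)y - 15840/169. Dividing through by 1584/169 gives the monic gcd y^2 - 3y - 10.
Then lcm(f, g) = f·g / gcd(f, g); expanding and making the result monic gives the answer.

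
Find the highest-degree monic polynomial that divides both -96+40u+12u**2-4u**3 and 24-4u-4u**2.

Repeated division with remainder:
  -4u**3+12u**2+40u-96 = (u-4)(-4u**2-4u+24) + (0)
Last nonzero remainder: -4u**2-4u+24. Dividing through by -4 gives the monic gcd u**2+u-6.

-6+u+u**2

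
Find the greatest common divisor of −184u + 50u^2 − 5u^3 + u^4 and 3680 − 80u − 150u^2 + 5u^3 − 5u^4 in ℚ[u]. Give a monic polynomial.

−184 + 50u − 5u^2 + u^3

By polynomial division,
  u^4 − 5u^3 + 50u^2 − 184u = (−1/5)(−5u^4 + 5u^3 − 150u^2 − 80u + 3680) + (−4u^3 + 20u^2 − 200u + 736)
  −5u^4 + 5u^3 − 150u^2 − 80u + 3680 = ((5/4)u + 5)(−4u^3 + 20u^2 − 200u + 736) + (0)
Last nonzero remainder: −4u^3 + 20u^2 − 200u + 736. Dividing through by −4 gives the monic gcd u^3 − 5u^2 + 50u − 184.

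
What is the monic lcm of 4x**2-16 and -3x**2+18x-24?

x**3-4x**2-4x+16

Repeated division with remainder:
  4x**2-16 = (-4/3)(-3x**2+18x-24) + (24x-48)
  -3x**2+18x-24 = (-(1/8)x+1/2)(24x-48) + (0)
Last nonzero remainder: 24x-48. Dividing through by 24 gives the monic gcd x-2.
Then lcm(f, g) = f·g / gcd(f, g); expanding and making the result monic gives the answer.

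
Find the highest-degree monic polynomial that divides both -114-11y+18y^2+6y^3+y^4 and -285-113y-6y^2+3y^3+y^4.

Apply the Euclidean algorithm:
  y^4+6y^3+18y^2-11y-114 = (y^4+3y^3-6y^2-113y-285) + (3y^3+24y^2+102y+171)
  y^4+3y^3-6y^2-113y-285 = ((1/3)y-5/3)(3y^3+24y^2+102y+171) + (0)
Last nonzero remainder: 3y^3+24y^2+102y+171. Dividing through by 3 gives the monic gcd y^3+8y^2+34y+57.

57+34y+8y^2+y^3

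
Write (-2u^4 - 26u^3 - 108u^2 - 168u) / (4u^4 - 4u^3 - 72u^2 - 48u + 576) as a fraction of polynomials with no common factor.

Repeated division with remainder:
  -2u^4 - 26u^3 - 108u^2 - 168u = (-1/2)(4u^4 - 4u^3 - 72u^2 - 48u + 576) + (-28u^3 - 144u^2 - 192u + 288)
  4u^4 - 4u^3 - 72u^2 - 48u + 576 = (-(1/7)u + 43/49)(-28u^3 - 144u^2 - 192u + 288) + ((1320/49)u^2 + (7920/49)u + 15840/49)
  -28u^3 - 144u^2 - 192u + 288 = (-(343/330)u + 49/55)((1320/49)u^2 + (7920/49)u + 15840/49) + (0)
Last nonzero remainder: (1320/49)u^2 + (7920/49)u + 15840/49. Dividing through by 1320/49 gives the monic gcd u^2 + 6u + 12.
Cancel u^2 + 6u + 12 from numerator and denominator to get the reduced form.

(-u^2 - 7u)/(2u^2 - 14u + 24)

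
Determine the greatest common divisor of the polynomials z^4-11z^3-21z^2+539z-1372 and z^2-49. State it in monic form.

z^2-49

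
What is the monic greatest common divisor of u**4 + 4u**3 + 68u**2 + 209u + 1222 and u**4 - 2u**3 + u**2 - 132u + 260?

u**2 + 5u + 26

Repeated division with remainder:
  u**4 + 4u**3 + 68u**2 + 209u + 1222 = (u**4 - 2u**3 + u**2 - 132u + 260) + (6u**3 + 67u**2 + 341u + 962)
  u**4 - 2u**3 + u**2 - 132u + 260 = ((1/6)u - 79/36)(6u**3 + 67u**2 + 341u + 962) + ((3283/36)u**2 + (16415/36)u + 42679/18)
  6u**3 + 67u**2 + 341u + 962 = ((216/3283)u + 1332/3283)((3283/36)u**2 + (16415/36)u + 42679/18) + (0)
Last nonzero remainder: (3283/36)u**2 + (16415/36)u + 42679/18. Dividing through by 3283/36 gives the monic gcd u**2 + 5u + 26.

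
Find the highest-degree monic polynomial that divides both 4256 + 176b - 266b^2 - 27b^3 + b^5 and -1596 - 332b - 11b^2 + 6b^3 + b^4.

-266 - 11b + b^3

Euclidean algorithm in ℚ[b]:
  b^5 - 27b^3 - 266b^2 + 176b + 4256 = (b - 6)(b^4 + 6b^3 - 11b^2 - 332b - 1596) + (20b^3 - 220b - 5320)
  b^4 + 6b^3 - 11b^2 - 332b - 1596 = ((1/20)b + 3/10)(20b^3 - 220b - 5320) + (0)
Last nonzero remainder: 20b^3 - 220b - 5320. Dividing through by 20 gives the monic gcd b^3 - 11b - 266.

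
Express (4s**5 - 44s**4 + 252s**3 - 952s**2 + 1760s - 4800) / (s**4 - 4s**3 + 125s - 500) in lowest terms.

(4s**3 - 24s**2 + 32s - 192)/(s**2 + s - 20)

Euclidean algorithm in ℚ[s]:
  4s**5 - 44s**4 + 252s**3 - 952s**2 + 1760s - 4800 = (4s - 28)(s**4 - 4s**3 + 125s - 500) + (140s**3 - 1452s**2 + 7260s - 18800)
  s**4 - 4s**3 + 125s - 500 = ((1/140)s + 223/4900)(140s**3 - 1452s**2 + 7260s - 18800) + ((17424/1225)s**2 - (17424/245)s + 17424/49)
  140s**3 - 1452s**2 + 7260s - 18800 = ((42875/4356)s - 57575/1089)((17424/1225)s**2 - (17424/245)s + 17424/49) + (0)
Last nonzero remainder: (17424/1225)s**2 - (17424/245)s + 17424/49. Dividing through by 17424/1225 gives the monic gcd s**2 - 5s + 25.
Cancel s**2 - 5s + 25 from numerator and denominator to get the reduced form.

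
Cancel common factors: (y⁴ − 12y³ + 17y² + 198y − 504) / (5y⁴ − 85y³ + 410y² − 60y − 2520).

(y² + y − 12)/(5y² − 20y − 60)

Euclidean algorithm in ℚ[y]:
  y⁴ − 12y³ + 17y² + 198y − 504 = (1/5)(5y⁴ − 85y³ + 410y² − 60y − 2520) + (5y³ − 65y² + 210y)
  5y⁴ − 85y³ + 410y² − 60y − 2520 = (y − 4)(5y³ − 65y² + 210y) + (−60y² + 780y − 2520)
  5y³ − 65y² + 210y = (−(1/12)y)(−60y² + 780y − 2520) + (0)
Last nonzero remainder: −60y² + 780y − 2520. Dividing through by −60 gives the monic gcd y² − 13y + 42.
Cancel y² − 13y + 42 from numerator and denominator to get the reduced form.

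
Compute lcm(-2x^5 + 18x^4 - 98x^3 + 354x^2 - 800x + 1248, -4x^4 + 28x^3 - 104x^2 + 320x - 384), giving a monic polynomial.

x^6 - 11x^5 + 67x^4 - 275x^3 + 754x^2 - 1424x + 1248

Euclidean algorithm in ℚ[x]:
  -2x^5 + 18x^4 - 98x^3 + 354x^2 - 800x + 1248 = ((1/2)x - 1)(-4x^4 + 28x^3 - 104x^2 + 320x - 384) + (-18x^3 + 90x^2 - 288x + 864)
  -4x^4 + 28x^3 - 104x^2 + 320x - 384 = ((2/9)x - 4/9)(-18x^3 + 90x^2 - 288x + 864) + (0)
Last nonzero remainder: -18x^3 + 90x^2 - 288x + 864. Dividing through by -18 gives the monic gcd x^3 - 5x^2 + 16x - 48.
Then lcm(f, g) = f·g / gcd(f, g); expanding and making the result monic gives the answer.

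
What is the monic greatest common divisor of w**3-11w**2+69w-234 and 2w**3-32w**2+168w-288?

w-6

Euclidean algorithm in ℚ[w]:
  w**3-11w**2+69w-234 = (1/2)(2w**3-32w**2+168w-288) + (5w**2-15w-90)
  2w**3-32w**2+168w-288 = ((2/5)w-26/5)(5w**2-15w-90) + (126w-756)
  5w**2-15w-90 = ((5/126)w+5/42)(126w-756) + (0)
Last nonzero remainder: 126w-756. Dividing through by 126 gives the monic gcd w-6.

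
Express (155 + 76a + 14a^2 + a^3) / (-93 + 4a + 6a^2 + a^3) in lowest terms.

(5 + a)/(-3 + a)

Euclidean algorithm in ℚ[a]:
  a^3 + 14a^2 + 76a + 155 = (a^3 + 6a^2 + 4a - 93) + (8a^2 + 72a + 248)
  a^3 + 6a^2 + 4a - 93 = ((1/8)a - 3/8)(8a^2 + 72a + 248) + (0)
Last nonzero remainder: 8a^2 + 72a + 248. Dividing through by 8 gives the monic gcd a^2 + 9a + 31.
Cancel a^2 + 9a + 31 from numerator and denominator to get the reduced form.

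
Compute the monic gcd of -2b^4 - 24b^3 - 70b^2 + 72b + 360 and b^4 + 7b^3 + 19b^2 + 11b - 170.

b^2 + 3b - 10

Apply the Euclidean algorithm:
  -2b^4 - 24b^3 - 70b^2 + 72b + 360 = (-2)(b^4 + 7b^3 + 19b^2 + 11b - 170) + (-10b^3 - 32b^2 + 94b + 20)
  b^4 + 7b^3 + 19b^2 + 11b - 170 = (-(1/10)b - 19/50)(-10b^3 - 32b^2 + 94b + 20) + ((406/25)b^2 + (1218/25)b - 812/5)
  -10b^3 - 32b^2 + 94b + 20 = (-(125/203)b - 25/203)((406/25)b^2 + (1218/25)b - 812/5) + (0)
Last nonzero remainder: (406/25)b^2 + (1218/25)b - 812/5. Dividing through by 406/25 gives the monic gcd b^2 + 3b - 10.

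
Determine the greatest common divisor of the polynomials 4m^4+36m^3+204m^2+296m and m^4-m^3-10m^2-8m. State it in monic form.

Apply the Euclidean algorithm:
  4m^4+36m^3+204m^2+296m = (4)(m^4-m^3-10m^2-8m) + (40m^3+244m^2+328m)
  m^4-m^3-10m^2-8m = ((1/40)m-71/400)(40m^3+244m^2+328m) + ((2511/100)m^2+(2511/50)m)
  40m^3+244m^2+328m = ((4000/2511)m+16400/2511)((2511/100)m^2+(2511/50)m) + (0)
Last nonzero remainder: (2511/100)m^2+(2511/50)m. Dividing through by 2511/100 gives the monic gcd m^2+2m.

m^2+2m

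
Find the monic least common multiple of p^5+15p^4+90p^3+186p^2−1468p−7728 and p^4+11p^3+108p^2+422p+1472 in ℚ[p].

p^7+20p^6+197p^5+1116p^4+2342p^3−9116p^2−85616p−247296

Apply the Euclidean algorithm:
  p^5+15p^4+90p^3+186p^2−1468p−7728 = (p+4)(p^4+11p^3+108p^2+422p+1472) + (−62p^3−668p^2−4628p−13616)
  p^4+11p^3+108p^2+422p+1472 = (−(1/62)p−7/1922)(−62p^3−668p^2−4628p−13616) + ((29716/961)p^2+(178296/961)p+1366936/961)
  −62p^3−668p^2−4628p−13616 = (−(29791/14858)p−71114/7429)((29716/961)p^2+(178296/961)p+1366936/961) + (0)
Last nonzero remainder: (29716/961)p^2+(178296/961)p+1366936/961. Dividing through by 29716/961 gives the monic gcd p^2+6p+46.
Then lcm(f, g) = f·g / gcd(f, g); expanding and making the result monic gives the answer.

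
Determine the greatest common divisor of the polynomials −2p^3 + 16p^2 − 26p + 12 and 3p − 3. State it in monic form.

p − 1

Euclidean algorithm in ℚ[p]:
  −2p^3 + 16p^2 − 26p + 12 = (−(2/3)p^2 + (14/3)p − 4)(3p − 3) + (0)
Last nonzero remainder: 3p − 3. Dividing through by 3 gives the monic gcd p − 1.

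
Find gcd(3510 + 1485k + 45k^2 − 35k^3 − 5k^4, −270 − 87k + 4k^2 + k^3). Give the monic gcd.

3 + k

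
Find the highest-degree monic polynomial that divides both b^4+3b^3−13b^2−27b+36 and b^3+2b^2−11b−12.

b^2+b−12

By polynomial division,
  b^4+3b^3−13b^2−27b+36 = (b+1)(b^3+2b^2−11b−12) + (−4b^2−4b+48)
  b^3+2b^2−11b−12 = (−(1/4)b−1/4)(−4b^2−4b+48) + (0)
Last nonzero remainder: −4b^2−4b+48. Dividing through by −4 gives the monic gcd b^2+b−12.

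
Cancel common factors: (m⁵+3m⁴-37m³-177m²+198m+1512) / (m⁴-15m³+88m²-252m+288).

By polynomial division,
  m⁵+3m⁴-37m³-177m²+198m+1512 = (m+18)(m⁴-15m³+88m²-252m+288) + (145m³-1509m²+4446m-3672)
  m⁴-15m³+88m²-252m+288 = ((1/145)m-666/21025)(145m³-1509m²+4446m-3672) + ((200536/21025)m²-(1804824/21025)m+3609648/21025)
  145m³-1509m²+4446m-3672 = ((3048625/200536)m-1072275/50134)((200536/21025)m²-(1804824/21025)m+3609648/21025) + (0)
Last nonzero remainder: (200536/21025)m²-(1804824/21025)m+3609648/21025. Dividing through by 200536/21025 gives the monic gcd m²-9m+18.
Cancel m²-9m+18 from numerator and denominator to get the reduced form.

(m³+12m²+53m+84)/(m²-6m+16)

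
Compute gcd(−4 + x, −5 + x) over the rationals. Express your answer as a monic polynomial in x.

By polynomial division,
  x − 4 = (x − 5) + (1)
  x − 5 = (x − 5)(1) + (0)
The last nonzero remainder is the constant 1, so the polynomials are coprime and gcd = 1.

1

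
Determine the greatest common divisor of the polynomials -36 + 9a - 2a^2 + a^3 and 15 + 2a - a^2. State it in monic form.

1

Apply the Euclidean algorithm:
  a^3 - 2a^2 + 9a - 36 = (-a)(-a^2 + 2a + 15) + (24a - 36)
  -a^2 + 2a + 15 = (-(1/24)a + 1/48)(24a - 36) + (63/4)
  24a - 36 = ((32/21)a - 16/7)(63/4) + (0)
The last nonzero remainder is the constant 63/4, so the polynomials are coprime and gcd = 1.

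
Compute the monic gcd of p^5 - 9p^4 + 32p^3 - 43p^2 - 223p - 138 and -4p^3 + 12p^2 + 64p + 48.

p^2 - 5p - 6

By polynomial division,
  p^5 - 9p^4 + 32p^3 - 43p^2 - 223p - 138 = (-(1/4)p^2 + (3/2)p - 15/2)(-4p^3 + 12p^2 + 64p + 48) + (-37p^2 + 185p + 222)
  -4p^3 + 12p^2 + 64p + 48 = ((4/37)p + 8/37)(-37p^2 + 185p + 222) + (0)
Last nonzero remainder: -37p^2 + 185p + 222. Dividing through by -37 gives the monic gcd p^2 - 5p - 6.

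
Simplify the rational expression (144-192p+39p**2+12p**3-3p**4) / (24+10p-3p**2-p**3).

Apply the Euclidean algorithm:
  -3p**4+12p**3+39p**2-192p+144 = (3p-21)(-p**3-3p**2+10p+24) + (-54p**2-54p+648)
  -p**3-3p**2+10p+24 = ((1/54)p+1/27)(-54p**2-54p+648) + (0)
Last nonzero remainder: -54p**2-54p+648. Dividing through by -54 gives the monic gcd p**2+p-12.
Cancel p**2+p-12 from numerator and denominator to get the reduced form.

(12-15p+3p**2)/(2+p)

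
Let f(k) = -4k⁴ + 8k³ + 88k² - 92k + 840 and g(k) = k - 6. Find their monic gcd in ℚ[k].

k - 6

Euclidean algorithm in ℚ[k]:
  -4k⁴ + 8k³ + 88k² - 92k + 840 = (-4k³ - 16k² - 8k - 140)(k - 6) + (0)
The last nonzero remainder k - 6 is already monic.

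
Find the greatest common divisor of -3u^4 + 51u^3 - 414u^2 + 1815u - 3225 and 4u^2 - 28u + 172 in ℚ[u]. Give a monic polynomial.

Euclidean algorithm in ℚ[u]:
  -3u^4 + 51u^3 - 414u^2 + 1815u - 3225 = (-(3/4)u^2 + (15/2)u - 75/4)(4u^2 - 28u + 172) + (0)
Last nonzero remainder: 4u^2 - 28u + 172. Dividing through by 4 gives the monic gcd u^2 - 7u + 43.

u^2 - 7u + 43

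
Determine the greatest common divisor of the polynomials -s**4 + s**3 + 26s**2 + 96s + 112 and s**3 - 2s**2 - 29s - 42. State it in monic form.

s**2 - 5s - 14

Repeated division with remainder:
  -s**4 + s**3 + 26s**2 + 96s + 112 = (-s - 1)(s**3 - 2s**2 - 29s - 42) + (-5s**2 + 25s + 70)
  s**3 - 2s**2 - 29s - 42 = (-(1/5)s - 3/5)(-5s**2 + 25s + 70) + (0)
Last nonzero remainder: -5s**2 + 25s + 70. Dividing through by -5 gives the monic gcd s**2 - 5s - 14.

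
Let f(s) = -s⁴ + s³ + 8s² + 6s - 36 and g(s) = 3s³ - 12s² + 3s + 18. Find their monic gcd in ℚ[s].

s² - 5s + 6

By polynomial division,
  -s⁴ + s³ + 8s² + 6s - 36 = (-(1/3)s - 1)(3s³ - 12s² + 3s + 18) + (-3s² + 15s - 18)
  3s³ - 12s² + 3s + 18 = (-s - 1)(-3s² + 15s - 18) + (0)
Last nonzero remainder: -3s² + 15s - 18. Dividing through by -3 gives the monic gcd s² - 5s + 6.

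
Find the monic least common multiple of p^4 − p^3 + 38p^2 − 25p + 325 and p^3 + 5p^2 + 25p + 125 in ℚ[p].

p^5 + 4p^4 + 33p^3 + 165p^2 + 200p + 1625

By polynomial division,
  p^4 − p^3 + 38p^2 − 25p + 325 = (p − 6)(p^3 + 5p^2 + 25p + 125) + (43p^2 + 1075)
  p^3 + 5p^2 + 25p + 125 = ((1/43)p + 5/43)(43p^2 + 1075) + (0)
Last nonzero remainder: 43p^2 + 1075. Dividing through by 43 gives the monic gcd p^2 + 25.
Then lcm(f, g) = f·g / gcd(f, g); expanding and making the result monic gives the answer.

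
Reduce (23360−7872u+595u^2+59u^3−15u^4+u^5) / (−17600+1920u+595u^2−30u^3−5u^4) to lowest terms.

(−73+10u−u^2)/(55+5u)

Euclidean algorithm in ℚ[u]:
  u^5−15u^4+59u^3+595u^2−7872u+23360 = (−(1/5)u+21/5)(−5u^4−30u^3+595u^2+1920u−17600) + (304u^3−1520u^2−19456u+97280)
  −5u^4−30u^3+595u^2+1920u−17600 = (−(5/304)u−55/304)(304u^3−1520u^2−19456u+97280) + (0)
Last nonzero remainder: 304u^3−1520u^2−19456u+97280. Dividing through by 304 gives the monic gcd u^3−5u^2−64u+320.
Cancel u^3−5u^2−64u+320 from numerator and denominator to get the reduced form.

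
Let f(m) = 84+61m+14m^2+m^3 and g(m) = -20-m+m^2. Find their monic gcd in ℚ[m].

4+m

Euclidean algorithm in ℚ[m]:
  m^3+14m^2+61m+84 = (m+15)(m^2-m-20) + (96m+384)
  m^2-m-20 = ((1/96)m-5/96)(96m+384) + (0)
Last nonzero remainder: 96m+384. Dividing through by 96 gives the monic gcd m+4.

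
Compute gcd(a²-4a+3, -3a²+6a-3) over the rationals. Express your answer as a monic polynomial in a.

a-1

By polynomial division,
  a²-4a+3 = (-1/3)(-3a²+6a-3) + (-2a+2)
  -3a²+6a-3 = ((3/2)a-3/2)(-2a+2) + (0)
Last nonzero remainder: -2a+2. Dividing through by -2 gives the monic gcd a-1.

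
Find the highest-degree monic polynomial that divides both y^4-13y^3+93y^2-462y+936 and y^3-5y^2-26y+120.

Euclidean algorithm in ℚ[y]:
  y^4-13y^3+93y^2-462y+936 = (y-8)(y^3-5y^2-26y+120) + (79y^2-790y+1896)
  y^3-5y^2-26y+120 = ((1/79)y+5/79)(79y^2-790y+1896) + (0)
Last nonzero remainder: 79y^2-790y+1896. Dividing through by 79 gives the monic gcd y^2-10y+24.

y^2-10y+24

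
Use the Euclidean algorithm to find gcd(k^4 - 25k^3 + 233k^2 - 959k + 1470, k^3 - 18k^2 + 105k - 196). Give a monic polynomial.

k^2 - 14k + 49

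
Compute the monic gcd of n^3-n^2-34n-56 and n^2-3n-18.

By polynomial division,
  n^3-n^2-34n-56 = (n+2)(n^2-3n-18) + (-10n-20)
  n^2-3n-18 = (-(1/10)n+1/2)(-10n-20) + (-8)
  -10n-20 = ((5/4)n+5/2)(-8) + (0)
The last nonzero remainder is the constant -8, so the polynomials are coprime and gcd = 1.

1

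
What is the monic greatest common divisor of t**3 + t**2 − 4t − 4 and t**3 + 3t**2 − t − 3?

t + 1

By polynomial division,
  t**3 + t**2 − 4t − 4 = (t**3 + 3t**2 − t − 3) + (−2t**2 − 3t − 1)
  t**3 + 3t**2 − t − 3 = (−(1/2)t − 3/4)(−2t**2 − 3t − 1) + (−(15/4)t − 15/4)
  −2t**2 − 3t − 1 = ((8/15)t + 4/15)(−(15/4)t − 15/4) + (0)
Last nonzero remainder: −(15/4)t − 15/4. Dividing through by −15/4 gives the monic gcd t + 1.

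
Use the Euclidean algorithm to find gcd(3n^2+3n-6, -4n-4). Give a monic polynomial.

Apply the Euclidean algorithm:
  3n^2+3n-6 = (-(3/4)n)(-4n-4) + (-6)
  -4n-4 = ((2/3)n+2/3)(-6) + (0)
The last nonzero remainder is the constant -6, so the polynomials are coprime and gcd = 1.

1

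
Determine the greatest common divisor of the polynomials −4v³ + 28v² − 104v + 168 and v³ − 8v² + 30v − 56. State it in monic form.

Repeated division with remainder:
  −4v³ + 28v² − 104v + 168 = (−4)(v³ − 8v² + 30v − 56) + (−4v² + 16v − 56)
  v³ − 8v² + 30v − 56 = (−(1/4)v + 1)(−4v² + 16v − 56) + (0)
Last nonzero remainder: −4v² + 16v − 56. Dividing through by −4 gives the monic gcd v² − 4v + 14.

v² − 4v + 14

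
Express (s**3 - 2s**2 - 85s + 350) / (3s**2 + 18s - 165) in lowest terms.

(s**2 + 3s - 70)/(3s + 33)

By polynomial division,
  s**3 - 2s**2 - 85s + 350 = ((1/3)s - 8/3)(3s**2 + 18s - 165) + (18s - 90)
  3s**2 + 18s - 165 = ((1/6)s + 11/6)(18s - 90) + (0)
Last nonzero remainder: 18s - 90. Dividing through by 18 gives the monic gcd s - 5.
Cancel s - 5 from numerator and denominator to get the reduced form.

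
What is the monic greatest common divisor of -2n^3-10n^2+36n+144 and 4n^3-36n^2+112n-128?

Repeated division with remainder:
  -2n^3-10n^2+36n+144 = (-1/2)(4n^3-36n^2+112n-128) + (-28n^2+92n+80)
  4n^3-36n^2+112n-128 = (-(1/7)n+40/49)(-28n^2+92n+80) + ((2368/49)n-9472/49)
  -28n^2+92n+80 = (-(343/592)n-245/592)((2368/49)n-9472/49) + (0)
Last nonzero remainder: (2368/49)n-9472/49. Dividing through by 2368/49 gives the monic gcd n-4.

n-4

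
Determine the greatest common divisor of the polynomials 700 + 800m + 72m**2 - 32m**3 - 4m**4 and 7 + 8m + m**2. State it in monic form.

7 + 8m + m**2

Euclidean algorithm in ℚ[m]:
  -4m**4 - 32m**3 + 72m**2 + 800m + 700 = (-4m**2 + 100)(m**2 + 8m + 7) + (0)
The last nonzero remainder m**2 + 8m + 7 is already monic.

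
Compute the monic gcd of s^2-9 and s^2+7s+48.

1

By polynomial division,
  s^2-9 = (s^2+7s+48) + (-7s-57)
  s^2+7s+48 = (-(1/7)s+8/49)(-7s-57) + (2808/49)
  -7s-57 = (-(343/2808)s-931/936)(2808/49) + (0)
The last nonzero remainder is the constant 2808/49, so the polynomials are coprime and gcd = 1.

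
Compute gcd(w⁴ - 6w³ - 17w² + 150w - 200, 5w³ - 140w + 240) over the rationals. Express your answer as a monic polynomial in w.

w² - 6w + 8

Euclidean algorithm in ℚ[w]:
  w⁴ - 6w³ - 17w² + 150w - 200 = ((1/5)w - 6/5)(5w³ - 140w + 240) + (11w² - 66w + 88)
  5w³ - 140w + 240 = ((5/11)w + 30/11)(11w² - 66w + 88) + (0)
Last nonzero remainder: 11w² - 66w + 88. Dividing through by 11 gives the monic gcd w² - 6w + 8.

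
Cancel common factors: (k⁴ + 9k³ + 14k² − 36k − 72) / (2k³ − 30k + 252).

(k³ + 3k² − 4k − 12)/(2k² − 12k + 42)

Euclidean algorithm in ℚ[k]:
  k⁴ + 9k³ + 14k² − 36k − 72 = ((1/2)k + 9/2)(2k³ − 30k + 252) + (29k² − 27k − 1206)
  2k³ − 30k + 252 = ((2/29)k + 54/841)(29k² − 27k − 1206) + ((46176/841)k + 277056/841)
  29k² − 27k − 1206 = ((24389/46176)k − 56347/15392)((46176/841)k + 277056/841) + (0)
Last nonzero remainder: (46176/841)k + 277056/841. Dividing through by 46176/841 gives the monic gcd k + 6.
Cancel k + 6 from numerator and denominator to get the reduced form.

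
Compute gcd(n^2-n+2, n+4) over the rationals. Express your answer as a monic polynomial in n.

1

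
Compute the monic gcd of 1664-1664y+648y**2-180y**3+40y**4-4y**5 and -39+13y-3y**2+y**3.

Euclidean algorithm in ℚ[y]:
  -4y**5+40y**4-180y**3+648y**2-1664y+1664 = (-4y**2+28y-44)(y**3-3y**2+13y-39) + (-4y**2-52)
  y**3-3y**2+13y-39 = (-(1/4)y+3/4)(-4y**2-52) + (0)
Last nonzero remainder: -4y**2-52. Dividing through by -4 gives the monic gcd y**2+13.

13+y**2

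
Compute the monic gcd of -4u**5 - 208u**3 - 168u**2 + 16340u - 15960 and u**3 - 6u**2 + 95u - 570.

Euclidean algorithm in ℚ[u]:
  -4u**5 - 208u**3 - 168u**2 + 16340u - 15960 = (-4u**2 - 24u + 28)(u**3 - 6u**2 + 95u - 570) + (0)
The last nonzero remainder u**3 - 6u**2 + 95u - 570 is already monic.

u**3 - 6u**2 + 95u - 570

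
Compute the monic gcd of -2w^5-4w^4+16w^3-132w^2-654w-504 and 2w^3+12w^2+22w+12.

w^2+4w+3

By polynomial division,
  -2w^5-4w^4+16w^3-132w^2-654w-504 = (-w^2+4w-5)(2w^3+12w^2+22w+12) + (-148w^2-592w-444)
  2w^3+12w^2+22w+12 = (-(1/74)w-1/37)(-148w^2-592w-444) + (0)
Last nonzero remainder: -148w^2-592w-444. Dividing through by -148 gives the monic gcd w^2+4w+3.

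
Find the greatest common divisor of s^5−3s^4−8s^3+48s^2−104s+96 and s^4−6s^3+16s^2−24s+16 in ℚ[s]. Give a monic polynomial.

By polynomial division,
  s^5−3s^4−8s^3+48s^2−104s+96 = (s+3)(s^4−6s^3+16s^2−24s+16) + (−6s^3+24s^2−48s+48)
  s^4−6s^3+16s^2−24s+16 = (−(1/6)s+1/3)(−6s^3+24s^2−48s+48) + (0)
Last nonzero remainder: −6s^3+24s^2−48s+48. Dividing through by −6 gives the monic gcd s^3−4s^2+8s−8.

s^3−4s^2+8s−8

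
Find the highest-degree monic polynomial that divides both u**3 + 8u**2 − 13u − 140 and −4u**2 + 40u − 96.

By polynomial division,
  u**3 + 8u**2 − 13u − 140 = (−(1/4)u − 9/2)(−4u**2 + 40u − 96) + (143u − 572)
  −4u**2 + 40u − 96 = (−(4/143)u + 24/143)(143u − 572) + (0)
Last nonzero remainder: 143u − 572. Dividing through by 143 gives the monic gcd u − 4.

u − 4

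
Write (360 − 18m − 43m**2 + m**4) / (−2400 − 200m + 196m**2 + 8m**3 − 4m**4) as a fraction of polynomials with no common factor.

By polynomial division,
  m**4 − 43m**2 − 18m + 360 = (−1/4)(−4m**4 + 8m**3 + 196m**2 − 200m − 2400) + (2m**3 + 6m**2 − 68m − 240)
  −4m**4 + 8m**3 + 196m**2 − 200m − 2400 = (−2m + 10)(2m**3 + 6m**2 − 68m − 240) + (0)
Last nonzero remainder: 2m**3 + 6m**2 − 68m − 240. Dividing through by 2 gives the monic gcd m**3 + 3m**2 − 34m − 120.
Cancel m**3 + 3m**2 − 34m − 120 from numerator and denominator to get the reduced form.

(3 − m)/(−20 + 4m)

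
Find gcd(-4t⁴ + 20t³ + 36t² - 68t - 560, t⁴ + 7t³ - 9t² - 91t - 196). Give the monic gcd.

By polynomial division,
  -4t⁴ + 20t³ + 36t² - 68t - 560 = (-4)(t⁴ + 7t³ - 9t² - 91t - 196) + (48t³ - 432t - 1344)
  t⁴ + 7t³ - 9t² - 91t - 196 = ((1/48)t + 7/48)(48t³ - 432t - 1344) + (0)
Last nonzero remainder: 48t³ - 432t - 1344. Dividing through by 48 gives the monic gcd t³ - 9t - 28.

t³ - 9t - 28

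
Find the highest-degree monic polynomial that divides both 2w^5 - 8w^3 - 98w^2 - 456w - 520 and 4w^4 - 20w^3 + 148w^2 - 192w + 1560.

w^2 + w + 13

Repeated division with remainder:
  2w^5 - 8w^3 - 98w^2 - 456w - 520 = ((1/2)w + 5/2)(4w^4 - 20w^3 + 148w^2 - 192w + 1560) + (-32w^3 - 372w^2 - 756w - 4420)
  4w^4 - 20w^3 + 148w^2 - 192w + 1560 = (-(1/8)w + 133/64)(-32w^3 - 372w^2 - 756w - 4420) + ((13225/16)w^2 + (13225/16)w + 171925/16)
  -32w^3 - 372w^2 - 756w - 4420 = (-(512/13225)w - 1088/2645)((13225/16)w^2 + (13225/16)w + 171925/16) + (0)
Last nonzero remainder: (13225/16)w^2 + (13225/16)w + 171925/16. Dividing through by 13225/16 gives the monic gcd w^2 + w + 13.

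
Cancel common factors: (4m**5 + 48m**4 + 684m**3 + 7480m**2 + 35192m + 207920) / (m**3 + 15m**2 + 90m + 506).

(4m**3 + 32m**2 + 372m + 4520)/(m + 11)

Euclidean algorithm in ℚ[m]:
  4m**5 + 48m**4 + 684m**3 + 7480m**2 + 35192m + 207920 = (4m**2 - 12m + 504)(m**3 + 15m**2 + 90m + 506) + (-1024m**2 - 4096m - 47104)
  m**3 + 15m**2 + 90m + 506 = (-(1/1024)m - 11/1024)(-1024m**2 - 4096m - 47104) + (0)
Last nonzero remainder: -1024m**2 - 4096m - 47104. Dividing through by -1024 gives the monic gcd m**2 + 4m + 46.
Cancel m**2 + 4m + 46 from numerator and denominator to get the reduced form.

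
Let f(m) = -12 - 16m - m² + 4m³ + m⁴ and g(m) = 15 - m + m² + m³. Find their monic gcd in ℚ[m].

Euclidean algorithm in ℚ[m]:
  m⁴ + 4m³ - m² - 16m - 12 = (m + 3)(m³ + m² - m + 15) + (-3m² - 28m - 57)
  m³ + m² - m + 15 = (-(1/3)m + 25/9)(-3m² - 28m - 57) + ((520/9)m + 520/3)
  -3m² - 28m - 57 = (-(27/520)m - 171/520)((520/9)m + 520/3) + (0)
Last nonzero remainder: (520/9)m + 520/3. Dividing through by 520/9 gives the monic gcd m + 3.

3 + m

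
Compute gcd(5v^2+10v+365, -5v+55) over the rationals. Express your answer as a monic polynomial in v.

1

Euclidean algorithm in ℚ[v]:
  5v^2+10v+365 = (-v-13)(-5v+55) + (1080)
  -5v+55 = (-(1/216)v+11/216)(1080) + (0)
The last nonzero remainder is the constant 1080, so the polynomials are coprime and gcd = 1.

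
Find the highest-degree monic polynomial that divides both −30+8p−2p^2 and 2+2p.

1

By polynomial division,
  −2p^2+8p−30 = (−p+5)(2p+2) + (−40)
  2p+2 = (−(1/20)p−1/20)(−40) + (0)
The last nonzero remainder is the constant −40, so the polynomials are coprime and gcd = 1.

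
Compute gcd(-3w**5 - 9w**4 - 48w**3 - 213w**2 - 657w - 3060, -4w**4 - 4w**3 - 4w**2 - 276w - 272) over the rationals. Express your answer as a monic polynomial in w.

Euclidean algorithm in ℚ[w]:
  -3w**5 - 9w**4 - 48w**3 - 213w**2 - 657w - 3060 = ((3/4)w + 3/2)(-4w**4 - 4w**3 - 4w**2 - 276w - 272) + (-39w**3 - 39w - 2652)
  -4w**4 - 4w**3 - 4w**2 - 276w - 272 = ((4/39)w + 4/39)(-39w**3 - 39w - 2652) + (0)
Last nonzero remainder: -39w**3 - 39w - 2652. Dividing through by -39 gives the monic gcd w**3 + w + 68.

w**3 + w + 68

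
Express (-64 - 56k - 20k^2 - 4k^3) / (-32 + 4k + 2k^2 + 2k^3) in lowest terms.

(-4 - 2k)/(-2 + k)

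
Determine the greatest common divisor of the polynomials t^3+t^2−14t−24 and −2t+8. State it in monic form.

Euclidean algorithm in ℚ[t]:
  t^3+t^2−14t−24 = (−(1/2)t^2−(5/2)t−3)(−2t+8) + (0)
Last nonzero remainder: −2t+8. Dividing through by −2 gives the monic gcd t−4.

t−4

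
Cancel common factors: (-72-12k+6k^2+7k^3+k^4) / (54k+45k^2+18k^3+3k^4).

(-12+4k+k^2)/(9k+3k^2)

Apply the Euclidean algorithm:
  k^4+7k^3+6k^2-12k-72 = (1/3)(3k^4+18k^3+45k^2+54k) + (k^3-9k^2-30k-72)
  3k^4+18k^3+45k^2+54k = (3k+45)(k^3-9k^2-30k-72) + (540k^2+1620k+3240)
  k^3-9k^2-30k-72 = ((1/540)k-1/45)(540k^2+1620k+3240) + (0)
Last nonzero remainder: 540k^2+1620k+3240. Dividing through by 540 gives the monic gcd k^2+3k+6.
Cancel k^2+3k+6 from numerator and denominator to get the reduced form.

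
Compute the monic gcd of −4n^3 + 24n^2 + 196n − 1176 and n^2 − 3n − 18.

n − 6

By polynomial division,
  −4n^3 + 24n^2 + 196n − 1176 = (−4n + 12)(n^2 − 3n − 18) + (160n − 960)
  n^2 − 3n − 18 = ((1/160)n + 3/160)(160n − 960) + (0)
Last nonzero remainder: 160n − 960. Dividing through by 160 gives the monic gcd n − 6.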